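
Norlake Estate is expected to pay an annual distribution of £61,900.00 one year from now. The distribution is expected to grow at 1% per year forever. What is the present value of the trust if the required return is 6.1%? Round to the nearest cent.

£1213725.49

Growing perpetuity: P = D₁ / (r − g) = £61,900.0000 / (0.061 − 0.01) = £1,213,725.49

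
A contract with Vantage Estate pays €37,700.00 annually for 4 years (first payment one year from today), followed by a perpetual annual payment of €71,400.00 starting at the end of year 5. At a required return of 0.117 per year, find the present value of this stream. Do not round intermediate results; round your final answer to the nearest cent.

PV of 4-year annuity: €37,700.00 × [1 − (1+0.117)^−4] / 0.117 = 115235.35285
Perpetuity value at year 4: €71,400.00 / 0.117 = 610256.41026
PV of perpetuity: 610256.41026 / (1+0.117)^4 = 392012.26720
Total PV = 115235.35285 + 392012.26720 = 507247.62005

€507247.62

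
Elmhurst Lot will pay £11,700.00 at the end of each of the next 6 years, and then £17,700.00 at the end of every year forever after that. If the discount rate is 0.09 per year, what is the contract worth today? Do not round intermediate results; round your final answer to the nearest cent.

PV of 6-year annuity: £11,700.00 × [1 − (1+0.09)^−6] / 0.09 = 52485.24751
Perpetuity value at year 6: £17,700.00 / 0.09 = 196666.66667
PV of perpetuity: 196666.66667 / (1+0.09)^6 = 117265.90762
Total PV = 52485.24751 + 117265.90762 = 169751.15513

£169751.16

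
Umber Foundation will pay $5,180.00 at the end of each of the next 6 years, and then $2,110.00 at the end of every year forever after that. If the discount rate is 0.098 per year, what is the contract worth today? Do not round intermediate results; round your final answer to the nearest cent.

$34979.99

PV of 6-year annuity: $5,180.00 × [1 − (1+0.098)^−6] / 0.098 = 22693.09346
Perpetuity value at year 6: $2,110.00 / 0.098 = 21530.61224
PV of perpetuity: 21530.61224 / (1+0.098)^6 = 12286.90043
Total PV = 22693.09346 + 12286.90043 = 34979.99389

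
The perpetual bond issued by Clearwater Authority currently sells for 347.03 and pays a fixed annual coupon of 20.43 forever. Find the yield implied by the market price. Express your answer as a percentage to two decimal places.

P = C/r ⇒ r = C/P = 20.43/347.03 = 0.058871

5.89%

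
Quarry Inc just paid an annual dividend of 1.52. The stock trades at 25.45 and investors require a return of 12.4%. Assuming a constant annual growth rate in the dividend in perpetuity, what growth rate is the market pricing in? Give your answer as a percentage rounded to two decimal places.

P = D₀(1+g)/(r−g) ⇒ P(r−g) = D₀(1+g) ⇒ g(P+D₀) = P·r − D₀
g = (P·r − D₀)/(P + D₀) = (25.45×0.124 − 1.52) / (25.45 + 1.52) = 0.060653

6.07%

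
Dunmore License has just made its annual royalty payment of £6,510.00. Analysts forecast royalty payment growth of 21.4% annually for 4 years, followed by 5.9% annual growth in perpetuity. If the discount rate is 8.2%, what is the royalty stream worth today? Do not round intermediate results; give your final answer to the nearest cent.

D_1 = 7903.14000
D_2 = 9594.41196
D_3 = 11647.61612
D_4 = 14140.20597
Terminal value at year 4: TV = D_4×(1+g_2)/(r−g_2) = 14974.47812/0.023 = 651064.26614
P_0 = D_1/(1+r)^1 + D_2/(1+r)^2 + D_3/(1+r)^3 + D_4/(1+r)^4 + TV/(1+r)^4
    = 7304.19593 + 8195.28083 + 9195.07480 + 10316.83993 + 475023.19515 = 510034.58665

£510034.59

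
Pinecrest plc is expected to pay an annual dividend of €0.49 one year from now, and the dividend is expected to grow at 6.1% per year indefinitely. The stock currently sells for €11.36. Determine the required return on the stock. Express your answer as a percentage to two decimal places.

10.41%

P = D₁/(r − g) ⇒ r = D₁/P + g = €0.4900/€11.36 + 0.061 = 0.043134 + 0.061 = 0.104134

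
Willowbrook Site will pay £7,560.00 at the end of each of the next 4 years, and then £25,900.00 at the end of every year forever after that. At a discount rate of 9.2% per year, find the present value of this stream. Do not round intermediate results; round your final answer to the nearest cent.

£222365.18

PV of 4-year annuity: £7,560.00 × [1 − (1+0.092)^−4] / 0.092 = 24385.14786
Perpetuity value at year 4: £25,900.00 / 0.092 = 281521.73913
PV of perpetuity: 281521.73913 / (1+0.092)^4 = 197980.02888
Total PV = 24385.14786 + 197980.02888 = 222365.17673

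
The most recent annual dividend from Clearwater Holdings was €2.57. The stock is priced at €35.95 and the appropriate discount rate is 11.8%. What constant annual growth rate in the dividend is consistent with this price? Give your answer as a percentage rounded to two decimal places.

P = D₀(1+g)/(r−g) ⇒ P(r−g) = D₀(1+g) ⇒ g(P+D₀) = P·r − D₀
g = (P·r − D₀)/(P + D₀) = (€35.95×0.118 − €2.57) / (€35.95 + €2.57) = 0.043409

4.34%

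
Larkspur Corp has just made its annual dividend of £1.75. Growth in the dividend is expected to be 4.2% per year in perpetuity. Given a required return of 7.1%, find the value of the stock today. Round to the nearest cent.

D₁ = D₀ × (1 + g) = £1.75 × 1.042 = £1.8235
Growing perpetuity: P = D₁ / (r − g) = £1.8235 / (0.071 − 0.042) = £62.88

£62.88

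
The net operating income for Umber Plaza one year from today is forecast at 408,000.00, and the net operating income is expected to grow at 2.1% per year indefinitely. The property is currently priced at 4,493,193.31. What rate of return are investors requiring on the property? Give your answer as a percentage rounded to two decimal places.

P = D₁/(r − g) ⇒ r = D₁/P + g = 408,000.0000/4,493,193.31 + 0.021 = 0.090804 + 0.021 = 0.111804

11.18%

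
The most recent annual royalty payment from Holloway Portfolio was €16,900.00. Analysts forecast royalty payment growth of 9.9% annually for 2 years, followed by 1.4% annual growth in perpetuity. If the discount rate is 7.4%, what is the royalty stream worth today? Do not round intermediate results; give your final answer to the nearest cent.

D_1 = 18573.10000
D_2 = 20411.83690
Terminal value at year 2: TV = D_2×(1+g_2)/(r−g_2) = 20697.60262/0.06 = 344960.04361
P_0 = D_1/(1+r)^1 + D_2/(1+r)^2 + TV/(1+r)^2
    = 17293.38920 + 17695.93550 + 299061.31000 = 334050.63470

€334050.63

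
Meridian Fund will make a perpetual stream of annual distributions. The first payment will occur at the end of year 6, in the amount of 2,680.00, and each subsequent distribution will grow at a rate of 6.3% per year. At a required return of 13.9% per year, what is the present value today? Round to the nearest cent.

Value at end of year 5: C₁ / (r − g) = 2,680.00 / (0.139 − 0.063) = 35,263.1579
Discount to today: PV = 35,263.1579 / (1 + 0.139)^5 = 35,263.1579 / 1.916985 = 18,395.12

18395.12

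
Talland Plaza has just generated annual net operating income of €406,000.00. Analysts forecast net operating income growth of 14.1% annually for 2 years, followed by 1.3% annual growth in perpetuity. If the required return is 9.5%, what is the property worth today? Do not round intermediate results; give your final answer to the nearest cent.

D_1 = 463246.00000
D_2 = 528563.68600
Terminal value at year 2: TV = D_2×(1+g_2)/(r−g_2) = 535435.01392/0.082 = 6529695.29168
P_0 = D_1/(1+r)^1 + D_2/(1+r)^2 + TV/(1+r)^2
    = 423055.70776 + 440827.91101 + 5445837.48603 = 6309721.10480

€6309721.10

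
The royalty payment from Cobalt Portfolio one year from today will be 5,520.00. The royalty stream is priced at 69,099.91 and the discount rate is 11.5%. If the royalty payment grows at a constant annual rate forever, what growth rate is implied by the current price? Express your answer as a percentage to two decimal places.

P = D₁/(r−g) ⇒ g = r − D₁/P = 0.115 − 5,520.00/69,099.91 = 0.035116

3.51%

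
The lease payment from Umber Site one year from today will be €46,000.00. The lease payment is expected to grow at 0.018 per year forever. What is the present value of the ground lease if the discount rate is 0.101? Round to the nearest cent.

€554216.87

Growing perpetuity: P = D₁ / (r − g) = €46,000.0000 / (0.101 − 0.018) = €554,216.87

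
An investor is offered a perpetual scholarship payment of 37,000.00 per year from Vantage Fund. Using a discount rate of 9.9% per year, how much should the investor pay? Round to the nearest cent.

373737.37

Level perpetuity: PV = C / r = 37,000.00 / 0.099 = 373,737.37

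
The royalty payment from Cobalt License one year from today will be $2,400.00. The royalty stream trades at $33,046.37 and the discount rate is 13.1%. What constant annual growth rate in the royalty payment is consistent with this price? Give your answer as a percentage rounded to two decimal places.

5.84%

P = D₁/(r−g) ⇒ g = r − D₁/P = 0.131 − $2,400.00/$33,046.37 = 0.058375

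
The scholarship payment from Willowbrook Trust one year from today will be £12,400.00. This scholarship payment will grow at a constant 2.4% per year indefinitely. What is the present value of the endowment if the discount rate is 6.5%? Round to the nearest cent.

Growing perpetuity: P = D₁ / (r − g) = £12,400.0000 / (0.065 − 0.024) = £302,439.02

£302439.02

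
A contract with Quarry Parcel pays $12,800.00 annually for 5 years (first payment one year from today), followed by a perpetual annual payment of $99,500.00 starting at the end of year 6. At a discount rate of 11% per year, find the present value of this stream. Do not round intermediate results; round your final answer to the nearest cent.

PV of 5-year annuity: $12,800.00 × [1 − (1+0.11)^−5] / 0.11 = 47307.48183
Perpetuity value at year 5: $99,500.00 / 0.11 = 904545.45455
PV of perpetuity: 904545.45455 / (1+0.11)^5 = 536803.70129
Total PV = 47307.48183 + 536803.70129 = 584111.18312

$584111.18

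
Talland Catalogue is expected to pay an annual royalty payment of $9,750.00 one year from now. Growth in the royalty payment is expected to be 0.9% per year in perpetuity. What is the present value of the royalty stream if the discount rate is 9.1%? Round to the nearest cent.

$118902.44

Growing perpetuity: P = D₁ / (r − g) = $9,750.0000 / (0.091 − 0.009) = $118,902.44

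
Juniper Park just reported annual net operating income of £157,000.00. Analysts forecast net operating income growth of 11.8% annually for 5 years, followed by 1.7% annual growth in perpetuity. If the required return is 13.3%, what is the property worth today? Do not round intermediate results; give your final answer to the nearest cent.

D_1 = 175526.00000
D_2 = 196238.06800
D_3 = 219394.16002
D_4 = 245282.67091
D_5 = 274226.02607
Terminal value at year 5: TV = D_5×(1+g_2)/(r−g_2) = 278887.86852/0.116 = 2404205.76308
P_0 = D_1/(1+r)^1 + D_2/(1+r)^2 + D_3/(1+r)^3 + D_4/(1+r)^4 + D_5/(1+r)^5 + TV/(1+r)^5
    = 154921.44748 + 152870.41332 + 150846.53318 + 148849.44756 + 146878.80174 + 1287721.90840 = 2042088.55169

£2042088.55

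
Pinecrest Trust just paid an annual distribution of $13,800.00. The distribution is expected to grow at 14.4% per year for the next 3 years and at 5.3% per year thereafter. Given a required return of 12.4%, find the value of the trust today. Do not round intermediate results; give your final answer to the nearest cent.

D_1 = 15787.20000
D_2 = 18060.55680
D_3 = 20661.27698
Terminal value at year 3: TV = D_3×(1+g_2)/(r−g_2) = 21756.32466/0.071 = 306427.10787
P_0 = D_1/(1+r)^1 + D_2/(1+r)^2 + D_3/(1+r)^3 + TV/(1+r)^3
    = 14045.55160 + 14295.47245 + 14549.84029 + 215788.47635 = 258679.34068

$258679.34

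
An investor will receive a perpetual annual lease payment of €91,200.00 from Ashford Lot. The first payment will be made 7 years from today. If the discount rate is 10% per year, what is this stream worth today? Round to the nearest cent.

€514800.22

Value at end of year 6: C / r = €91,200.00 / 0.1 = €912,000.0000
Discount to today: PV = €912,000.0000 / (1 + 0.1)^6 = €912,000.0000 / 1.771561 = €514,800.22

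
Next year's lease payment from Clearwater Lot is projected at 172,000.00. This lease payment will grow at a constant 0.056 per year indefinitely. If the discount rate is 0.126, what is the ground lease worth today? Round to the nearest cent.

Growing perpetuity: P = D₁ / (r − g) = 172,000.0000 / (0.126 − 0.056) = 2,457,142.86

2457142.86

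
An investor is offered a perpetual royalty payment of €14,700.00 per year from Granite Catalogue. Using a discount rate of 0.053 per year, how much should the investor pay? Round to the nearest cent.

€277358.49

Level perpetuity: PV = C / r = €14,700.00 / 0.053 = €277,358.49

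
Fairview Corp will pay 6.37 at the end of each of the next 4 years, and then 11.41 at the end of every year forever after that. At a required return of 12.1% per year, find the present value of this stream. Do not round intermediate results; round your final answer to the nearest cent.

79.02

PV of 4-year annuity: 6.37 × [1 − (1+0.121)^−4] / 0.121 = 19.30724
Perpetuity value at year 4: 11.41 / 0.121 = 94.29752
PV of perpetuity: 94.29752 / (1+0.121)^4 = 59.71423
Total PV = 19.30724 + 59.71423 = 79.02147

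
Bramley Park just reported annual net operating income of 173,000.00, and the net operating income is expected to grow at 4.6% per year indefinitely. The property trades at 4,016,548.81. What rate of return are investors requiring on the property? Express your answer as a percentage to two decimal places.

9.11%

D₁ = 173,000.00 × 1.046 = 180,958.0000
P = D₁/(r − g) ⇒ r = D₁/P + g = 180,958.0000/4,016,548.81 + 0.046 = 0.045053 + 0.046 = 0.091053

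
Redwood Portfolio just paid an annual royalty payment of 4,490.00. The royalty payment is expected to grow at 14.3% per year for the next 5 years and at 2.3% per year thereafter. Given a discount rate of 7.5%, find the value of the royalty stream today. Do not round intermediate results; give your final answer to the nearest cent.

D_1 = 5132.07000
D_2 = 5865.95601
D_3 = 6704.78772
D_4 = 7663.57236
D_5 = 8759.46321
Terminal value at year 5: TV = D_5×(1+g_2)/(r−g_2) = 8960.93087/0.052 = 172325.59356
P_0 = D_1/(1+r)^1 + D_2/(1+r)^2 + D_3/(1+r)^3 + D_4/(1+r)^4 + D_5/(1+r)^5 + TV/(1+r)^5
    = 4774.01860 + 5076.00304 + 5397.08974 + 5738.48705 + 6101.47971 + 120034.87977 = 147121.95791

147121.96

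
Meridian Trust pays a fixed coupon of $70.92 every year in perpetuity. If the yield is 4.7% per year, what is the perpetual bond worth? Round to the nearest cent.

$1508.94

Level perpetuity: PV = C / r = $70.92 / 0.047 = $1,508.94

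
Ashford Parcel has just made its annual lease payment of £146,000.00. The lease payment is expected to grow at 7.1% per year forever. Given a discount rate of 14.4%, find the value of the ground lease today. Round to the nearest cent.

£2142000.00

D₁ = D₀ × (1 + g) = £146,000.00 × 1.071 = £156,366.0000
Growing perpetuity: P = D₁ / (r − g) = £156,366.0000 / (0.144 − 0.071) = £2,142,000.00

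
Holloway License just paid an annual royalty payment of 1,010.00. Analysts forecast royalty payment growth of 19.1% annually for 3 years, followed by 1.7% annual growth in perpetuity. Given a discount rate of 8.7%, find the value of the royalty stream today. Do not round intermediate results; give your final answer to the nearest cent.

D_1 = 1202.91000
D_2 = 1432.66581
D_3 = 1706.30498
Terminal value at year 3: TV = D_3×(1+g_2)/(r−g_2) = 1735.31216/0.07 = 24790.17378
P_0 = D_1/(1+r)^1 + D_2/(1+r)^2 + D_3/(1+r)^3 + TV/(1+r)^3
    = 1106.63293 + 1212.51134 + 1328.51978 + 19301.49457 = 22949.15862

22949.16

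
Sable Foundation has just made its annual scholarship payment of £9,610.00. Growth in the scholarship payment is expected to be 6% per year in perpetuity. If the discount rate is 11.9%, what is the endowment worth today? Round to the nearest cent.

£172654.24

D₁ = D₀ × (1 + g) = £9,610.00 × 1.06 = £10,186.6000
Growing perpetuity: P = D₁ / (r − g) = £10,186.6000 / (0.119 − 0.06) = £172,654.24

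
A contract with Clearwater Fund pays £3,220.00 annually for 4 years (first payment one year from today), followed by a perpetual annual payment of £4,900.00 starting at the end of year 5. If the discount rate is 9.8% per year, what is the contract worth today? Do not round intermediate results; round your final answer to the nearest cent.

PV of 4-year annuity: £3,220.00 × [1 − (1+0.098)^−4] / 0.098 = 10251.31399
Perpetuity value at year 4: £4,900.00 / 0.098 = 50000.00000
PV of perpetuity: 50000.00000 / (1+0.098)^4 = 34400.17436
Total PV = 10251.31399 + 34400.17436 = 44651.48835

£44651.49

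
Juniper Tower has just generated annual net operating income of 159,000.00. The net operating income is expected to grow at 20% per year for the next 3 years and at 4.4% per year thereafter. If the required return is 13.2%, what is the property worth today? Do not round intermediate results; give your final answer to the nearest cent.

D_1 = 190800.00000
D_2 = 228960.00000
D_3 = 274752.00000
Terminal value at year 3: TV = D_3×(1+g_2)/(r−g_2) = 286841.08800/0.088 = 3259557.81818
P_0 = D_1/(1+r)^1 + D_2/(1+r)^2 + D_3/(1+r)^3 + TV/(1+r)^3
    = 168551.23675 + 178676.22270 + 189409.42336 + 2247084.52258 = 2783721.40539

2783721.41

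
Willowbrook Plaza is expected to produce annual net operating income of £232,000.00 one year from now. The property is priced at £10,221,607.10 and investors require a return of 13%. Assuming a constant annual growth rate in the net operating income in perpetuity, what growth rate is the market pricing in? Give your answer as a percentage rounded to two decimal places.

10.73%

P = D₁/(r−g) ⇒ g = r − D₁/P = 0.13 − £232,000.00/£10,221,607.10 = 0.107303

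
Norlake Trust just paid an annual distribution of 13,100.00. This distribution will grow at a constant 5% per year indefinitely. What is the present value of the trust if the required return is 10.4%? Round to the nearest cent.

254722.22

D₁ = D₀ × (1 + g) = 13,100.00 × 1.05 = 13,755.0000
Growing perpetuity: P = D₁ / (r − g) = 13,755.0000 / (0.104 − 0.05) = 254,722.22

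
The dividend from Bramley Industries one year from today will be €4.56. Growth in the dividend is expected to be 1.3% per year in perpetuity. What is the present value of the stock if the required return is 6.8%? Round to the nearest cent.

Growing perpetuity: P = D₁ / (r − g) = €4.5600 / (0.068 − 0.013) = €82.91

€82.91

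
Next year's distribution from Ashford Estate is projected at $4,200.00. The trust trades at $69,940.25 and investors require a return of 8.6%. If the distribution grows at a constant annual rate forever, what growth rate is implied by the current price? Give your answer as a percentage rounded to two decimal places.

2.59%

P = D₁/(r−g) ⇒ g = r − D₁/P = 0.086 − $4,200.00/$69,940.25 = 0.025949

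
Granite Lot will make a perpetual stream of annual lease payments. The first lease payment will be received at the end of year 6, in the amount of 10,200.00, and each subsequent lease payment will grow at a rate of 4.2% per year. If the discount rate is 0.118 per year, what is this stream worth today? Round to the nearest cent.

76838.27

Value at end of year 5: C₁ / (r − g) = 10,200.00 / (0.118 − 0.042) = 134,210.5263
Discount to today: PV = 134,210.5263 / (1 + 0.118)^5 = 134,210.5263 / 1.746663 = 76,838.27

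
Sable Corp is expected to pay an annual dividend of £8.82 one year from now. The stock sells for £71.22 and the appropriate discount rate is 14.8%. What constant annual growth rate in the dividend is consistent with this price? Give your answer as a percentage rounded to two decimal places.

P = D₁/(r−g) ⇒ g = r − D₁/P = 0.148 − £8.82/£71.22 = 0.024158

2.42%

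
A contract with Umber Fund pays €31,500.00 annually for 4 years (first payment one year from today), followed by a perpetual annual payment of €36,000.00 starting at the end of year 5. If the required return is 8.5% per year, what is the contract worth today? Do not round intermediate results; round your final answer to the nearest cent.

€408789.23

PV of 4-year annuity: €31,500.00 × [1 − (1+0.085)^−4] / 0.085 = 103181.29465
Perpetuity value at year 4: €36,000.00 / 0.085 = 423529.41176
PV of perpetuity: 423529.41176 / (1+0.085)^4 = 305607.93216
Total PV = 103181.29465 + 305607.93216 = 408789.22681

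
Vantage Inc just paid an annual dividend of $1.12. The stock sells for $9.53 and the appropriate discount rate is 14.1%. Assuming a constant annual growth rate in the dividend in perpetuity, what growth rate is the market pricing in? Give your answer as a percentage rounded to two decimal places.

P = D₀(1+g)/(r−g) ⇒ P(r−g) = D₀(1+g) ⇒ g(P+D₀) = P·r − D₀
g = (P·r − D₀)/(P + D₀) = ($9.53×0.141 − $1.12) / ($9.53 + $1.12) = 0.021008

2.10%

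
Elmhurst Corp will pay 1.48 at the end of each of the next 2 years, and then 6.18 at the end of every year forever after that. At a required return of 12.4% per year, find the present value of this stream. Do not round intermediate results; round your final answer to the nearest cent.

41.94

PV of 2-year annuity: 1.48 × [1 − (1+0.124)^−2] / 0.124 = 2.48819
Perpetuity value at year 2: 6.18 / 0.124 = 49.83871
PV of perpetuity: 49.83871 / (1+0.124)^2 = 39.44883
Total PV = 2.48819 + 39.44883 = 41.93702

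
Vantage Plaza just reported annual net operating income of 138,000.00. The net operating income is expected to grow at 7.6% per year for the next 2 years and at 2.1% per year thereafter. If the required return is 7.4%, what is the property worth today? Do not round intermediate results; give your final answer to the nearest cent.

D_1 = 148488.00000
D_2 = 159773.08800
Terminal value at year 2: TV = D_2×(1+g_2)/(r−g_2) = 163128.32285/0.053 = 3077892.88392
P_0 = D_1/(1+r)^1 + D_2/(1+r)^2 + TV/(1+r)^2
    = 138256.98324 + 138514.44503 + 2668363.17698 = 2945134.60525

2945134.61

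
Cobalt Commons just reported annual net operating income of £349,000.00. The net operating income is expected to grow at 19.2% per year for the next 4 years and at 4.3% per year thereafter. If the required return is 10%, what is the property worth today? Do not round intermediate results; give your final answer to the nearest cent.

D_1 = 416008.00000
D_2 = 495881.53600
D_3 = 591090.79091
D_4 = 704580.22277
Terminal value at year 4: TV = D_4×(1+g_2)/(r−g_2) = 734877.17235/0.057 = 12892581.97098
P_0 = D_1/(1+r)^1 + D_2/(1+r)^2 + D_3/(1+r)^3 + D_4/(1+r)^4 + TV/(1+r)^4
    = 378189.09091 + 409819.45124 + 444095.25989 + 481237.77253 + 8805806.96058 = 10519148.53515

£10519148.54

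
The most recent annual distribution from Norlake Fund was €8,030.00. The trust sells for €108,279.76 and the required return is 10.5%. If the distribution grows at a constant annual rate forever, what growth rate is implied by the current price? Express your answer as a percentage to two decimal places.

2.87%

P = D₀(1+g)/(r−g) ⇒ P(r−g) = D₀(1+g) ⇒ g(P+D₀) = P·r − D₀
g = (P·r − D₀)/(P + D₀) = (€108,279.76×0.105 − €8,030.00) / (€108,279.76 + €8,030.00) = 0.028711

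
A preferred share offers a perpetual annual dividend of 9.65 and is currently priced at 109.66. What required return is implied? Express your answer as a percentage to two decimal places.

P = C/r ⇒ r = C/P = 9.65/109.66 = 0.087999

8.80%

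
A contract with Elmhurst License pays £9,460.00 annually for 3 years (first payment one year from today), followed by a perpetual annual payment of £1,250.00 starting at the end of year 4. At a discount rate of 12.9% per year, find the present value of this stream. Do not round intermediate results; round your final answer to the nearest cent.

£29107.95

PV of 3-year annuity: £9,460.00 × [1 − (1+0.129)^−3] / 0.129 = 22374.48548
Perpetuity value at year 3: £1,250.00 / 0.129 = 9689.92248
PV of perpetuity: 9689.92248 / (1+0.129)^3 = 6733.46298
Total PV = 22374.48548 + 6733.46298 = 29107.94846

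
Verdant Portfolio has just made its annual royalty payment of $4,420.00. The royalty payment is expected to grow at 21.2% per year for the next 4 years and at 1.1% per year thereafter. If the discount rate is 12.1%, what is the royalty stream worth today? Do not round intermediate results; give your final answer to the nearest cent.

D_1 = 5357.04000
D_2 = 6492.73248
D_3 = 7869.19177
D_4 = 9537.46042
Terminal value at year 4: TV = D_4×(1+g_2)/(r−g_2) = 9642.37248/0.11 = 87657.93168
P_0 = D_1/(1+r)^1 + D_2/(1+r)^2 + D_3/(1+r)^3 + D_4/(1+r)^4 + TV/(1+r)^4
    = 4778.80464 + 5166.73615 + 5586.15898 + 6039.62951 + 55509.68575 = 77081.01502

$77081.02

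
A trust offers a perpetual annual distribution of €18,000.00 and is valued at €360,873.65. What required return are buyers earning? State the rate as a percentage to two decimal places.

4.99%

P = C/r ⇒ r = C/P = €18,000.00/€360,873.65 = 0.049879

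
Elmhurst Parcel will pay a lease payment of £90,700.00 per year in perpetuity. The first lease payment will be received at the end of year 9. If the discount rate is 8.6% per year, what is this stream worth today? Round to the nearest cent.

£545092.53

Value at end of year 8: C / r = £90,700.00 / 0.086 = £1,054,651.1628
Discount to today: PV = £1,054,651.1628 / (1 + 0.086)^8 = £1,054,651.1628 / 1.934811 = £545,092.53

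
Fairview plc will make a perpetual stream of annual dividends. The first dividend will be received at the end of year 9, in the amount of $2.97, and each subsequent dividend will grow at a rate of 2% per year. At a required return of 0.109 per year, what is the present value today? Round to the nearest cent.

Value at end of year 8: C₁ / (r − g) = $2.97 / (0.109 − 0.02) = $33.3708
Discount to today: PV = $33.3708 / (1 + 0.109)^8 = $33.3708 / 2.287981 = $14.59

$14.59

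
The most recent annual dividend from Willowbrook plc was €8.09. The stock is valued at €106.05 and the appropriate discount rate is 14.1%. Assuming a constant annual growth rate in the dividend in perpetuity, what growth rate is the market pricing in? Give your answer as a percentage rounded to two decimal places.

6.01%

P = D₀(1+g)/(r−g) ⇒ P(r−g) = D₀(1+g) ⇒ g(P+D₀) = P·r − D₀
g = (P·r − D₀)/(P + D₀) = (€106.05×0.141 − €8.09) / (€106.05 + €8.09) = 0.060128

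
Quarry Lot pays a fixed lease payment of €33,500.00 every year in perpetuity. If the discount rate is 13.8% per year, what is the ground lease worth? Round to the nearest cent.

€242753.62

Level perpetuity: PV = C / r = €33,500.00 / 0.138 = €242,753.62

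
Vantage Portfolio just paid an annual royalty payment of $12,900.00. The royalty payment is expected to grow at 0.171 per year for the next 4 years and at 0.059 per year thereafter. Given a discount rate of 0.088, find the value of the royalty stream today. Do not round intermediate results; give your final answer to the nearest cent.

D_1 = 15105.90000
D_2 = 17689.00890
D_3 = 20713.82942
D_4 = 24255.89425
Terminal value at year 4: TV = D_4×(1+g_2)/(r−g_2) = 25686.99201/0.029 = 885758.34531
P_0 = D_1/(1+r)^1 + D_2/(1+r)^2 + D_3/(1+r)^3 + D_4/(1+r)^4 + TV/(1+r)^4
    = 13884.09926 + 14943.27228 + 16083.24617 + 17310.18499 + 632120.20365 = 694341.00636

$694341.01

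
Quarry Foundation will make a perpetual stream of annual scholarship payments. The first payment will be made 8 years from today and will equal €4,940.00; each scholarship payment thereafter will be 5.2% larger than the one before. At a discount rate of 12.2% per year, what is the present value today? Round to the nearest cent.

€31526.73

Value at end of year 7: C₁ / (r − g) = €4,940.00 / (0.122 − 0.052) = €70,571.4286
Discount to today: PV = €70,571.4286 / (1 + 0.122)^7 = €70,571.4286 / 2.238463 = €31,526.73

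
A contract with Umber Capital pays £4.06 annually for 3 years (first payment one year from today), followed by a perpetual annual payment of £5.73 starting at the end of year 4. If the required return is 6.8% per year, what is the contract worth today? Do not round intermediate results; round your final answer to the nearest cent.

PV of 3-year annuity: £4.06 × [1 − (1+0.068)^−3] / 0.068 = 10.69378
Perpetuity value at year 3: £5.73 / 0.068 = 84.26471
PV of perpetuity: 84.26471 / (1+0.068)^3 = 69.17226
Total PV = 10.69378 + 69.17226 = 79.86603

£79.87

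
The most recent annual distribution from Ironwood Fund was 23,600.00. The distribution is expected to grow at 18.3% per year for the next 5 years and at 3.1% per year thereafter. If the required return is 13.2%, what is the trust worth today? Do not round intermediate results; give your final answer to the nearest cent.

D_1 = 27918.80000
D_2 = 33027.94040
D_3 = 39072.05349
D_4 = 46222.23928
D_5 = 54680.90907
Terminal value at year 5: TV = D_5×(1+g_2)/(r−g_2) = 56376.01725/0.101 = 558178.38864
P_0 = D_1/(1+r)^1 + D_2/(1+r)^2 + D_3/(1+r)^3 + D_4/(1+r)^4 + D_5/(1+r)^5 + TV/(1+r)^5
    = 24663.25088 + 25774.40441 + 26935.61875 + 28149.14927 + 29417.35299 + 300290.00927 = 435229.78558

435229.79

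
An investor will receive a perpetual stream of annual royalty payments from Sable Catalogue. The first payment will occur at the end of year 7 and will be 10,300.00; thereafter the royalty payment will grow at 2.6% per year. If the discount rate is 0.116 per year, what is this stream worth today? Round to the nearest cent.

59239.25

Value at end of year 6: C₁ / (r − g) = 10,300.00 / (0.116 − 0.026) = 114,444.4444
Discount to today: PV = 114,444.4444 / (1 + 0.116)^6 = 114,444.4444 / 1.931902 = 59,239.25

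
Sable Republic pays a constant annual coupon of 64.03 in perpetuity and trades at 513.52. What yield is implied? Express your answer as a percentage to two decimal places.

12.47%

P = C/r ⇒ r = C/P = 64.03/513.52 = 0.124688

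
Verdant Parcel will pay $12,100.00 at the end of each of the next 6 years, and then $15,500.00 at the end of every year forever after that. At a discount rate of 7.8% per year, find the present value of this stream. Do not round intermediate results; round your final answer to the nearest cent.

$182904.34

PV of 6-year annuity: $12,100.00 × [1 − (1+0.078)^−6] / 0.078 = 56277.85714
Perpetuity value at year 6: $15,500.00 / 0.078 = 198717.94872
PV of perpetuity: 198717.94872 / (1+0.078)^6 = 126626.47883
Total PV = 56277.85714 + 126626.47883 = 182904.33597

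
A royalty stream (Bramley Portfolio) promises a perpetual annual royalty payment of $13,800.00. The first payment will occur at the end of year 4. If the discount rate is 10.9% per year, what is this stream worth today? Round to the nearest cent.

Value at end of year 3: C / r = $13,800.00 / 0.109 = $126,605.5046
Discount to today: PV = $126,605.5046 / (1 + 0.109)^3 = $126,605.5046 / 1.363938 = $92,823.50

$92823.50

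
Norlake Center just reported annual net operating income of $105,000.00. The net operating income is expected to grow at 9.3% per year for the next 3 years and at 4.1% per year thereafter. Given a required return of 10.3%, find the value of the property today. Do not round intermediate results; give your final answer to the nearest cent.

$2024789.43

D_1 = 114765.00000
D_2 = 125438.14500
D_3 = 137103.89248
Terminal value at year 3: TV = D_3×(1+g_2)/(r−g_2) = 142725.15208/0.062 = 2302018.58189
P_0 = D_1/(1+r)^1 + D_2/(1+r)^2 + D_3/(1+r)^3 + TV/(1+r)^3
    = 104048.05077 + 103104.73209 + 102169.96570 + 1715466.68222 = 2024789.43078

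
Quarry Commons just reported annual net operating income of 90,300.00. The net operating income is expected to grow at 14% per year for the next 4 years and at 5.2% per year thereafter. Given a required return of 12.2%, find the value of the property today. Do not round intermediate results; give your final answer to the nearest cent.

1822204.39

D_1 = 102942.00000
D_2 = 117353.88000
D_3 = 133783.42320
D_4 = 152513.10245
Terminal value at year 4: TV = D_4×(1+g_2)/(r−g_2) = 160443.78378/0.07 = 2292054.05393
P_0 = D_1/(1+r)^1 + D_2/(1+r)^2 + D_3/(1+r)^3 + D_4/(1+r)^4 + TV/(1+r)^4
    = 91748.66310 + 93220.56679 + 94716.08390 + 96235.59327 + 1446283.48742 = 1822204.39448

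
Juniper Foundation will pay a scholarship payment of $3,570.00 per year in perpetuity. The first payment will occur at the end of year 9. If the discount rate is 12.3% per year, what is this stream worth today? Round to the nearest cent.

$11474.27

Value at end of year 8: C / r = $3,570.00 / 0.123 = $29,024.3902
Discount to today: PV = $29,024.3902 / (1 + 0.123)^8 = $29,024.3902 / 2.529520 = $11,474.27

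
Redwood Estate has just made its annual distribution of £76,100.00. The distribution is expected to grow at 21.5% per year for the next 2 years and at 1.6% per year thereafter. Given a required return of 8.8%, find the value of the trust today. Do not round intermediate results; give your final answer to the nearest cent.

D_1 = 92461.50000
D_2 = 112340.72250
Terminal value at year 2: TV = D_2×(1+g_2)/(r−g_2) = 114138.17406/0.072 = 1585252.41750
P_0 = D_1/(1+r)^1 + D_2/(1+r)^2 + TV/(1+r)^2
    = 84982.99632 + 94902.88652 + 1339185.17644 = 1519071.05928

£1519071.06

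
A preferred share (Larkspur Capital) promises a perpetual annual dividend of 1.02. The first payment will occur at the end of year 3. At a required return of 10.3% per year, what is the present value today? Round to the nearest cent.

8.14

Value at end of year 2: C / r = 1.02 / 0.103 = 9.9029
Discount to today: PV = 9.9029 / (1 + 0.103)^2 = 9.9029 / 1.216609 = 8.14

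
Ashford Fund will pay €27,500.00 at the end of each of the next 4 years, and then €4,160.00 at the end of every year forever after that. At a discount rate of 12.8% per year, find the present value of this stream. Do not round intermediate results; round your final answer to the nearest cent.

PV of 4-year annuity: €27,500.00 × [1 − (1+0.128)^−4] / 0.128 = 82139.04357
Perpetuity value at year 4: €4,160.00 / 0.128 = 32500.00000
PV of perpetuity: 32500.00000 / (1+0.128)^4 = 20074.60286
Total PV = 82139.04357 + 20074.60286 = 102213.64643

€102213.65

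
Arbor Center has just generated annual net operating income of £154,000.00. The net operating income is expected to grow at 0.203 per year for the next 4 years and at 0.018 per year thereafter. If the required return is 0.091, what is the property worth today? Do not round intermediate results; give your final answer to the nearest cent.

D_1 = 185262.00000
D_2 = 222870.18600
D_3 = 268112.83376
D_4 = 322539.73901
Terminal value at year 4: TV = D_4×(1+g_2)/(r−g_2) = 328345.45431/0.073 = 4497882.93580
P_0 = D_1/(1+r)^1 + D_2/(1+r)^2 + D_3/(1+r)^3 + D_4/(1+r)^4 + TV/(1+r)^4
    = 169809.34922 + 187241.65638 + 206463.53128 + 227658.68756 + 3174747.17725 = 3965920.40169

£3965920.40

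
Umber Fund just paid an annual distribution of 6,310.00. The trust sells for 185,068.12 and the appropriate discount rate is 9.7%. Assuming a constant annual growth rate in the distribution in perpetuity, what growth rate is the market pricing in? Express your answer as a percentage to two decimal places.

P = D₀(1+g)/(r−g) ⇒ P(r−g) = D₀(1+g) ⇒ g(P+D₀) = P·r − D₀
g = (P·r − D₀)/(P + D₀) = (185,068.12×0.097 − 6,310.00) / (185,068.12 + 6,310.00) = 0.060830

6.08%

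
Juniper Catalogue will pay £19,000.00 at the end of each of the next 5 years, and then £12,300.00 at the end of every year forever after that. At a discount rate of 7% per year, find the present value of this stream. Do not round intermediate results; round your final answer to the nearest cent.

£203185.61

PV of 5-year annuity: £19,000.00 × [1 − (1+0.07)^−5] / 0.07 = 77903.75128
Perpetuity value at year 5: £12,300.00 / 0.07 = 175714.28571
PV of perpetuity: 175714.28571 / (1+0.07)^5 = 125281.85725
Total PV = 77903.75128 + 125281.85725 = 203185.60854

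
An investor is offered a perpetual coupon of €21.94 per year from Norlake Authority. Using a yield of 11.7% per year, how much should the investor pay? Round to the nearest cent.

€187.52

Level perpetuity: PV = C / r = €21.94 / 0.117 = €187.52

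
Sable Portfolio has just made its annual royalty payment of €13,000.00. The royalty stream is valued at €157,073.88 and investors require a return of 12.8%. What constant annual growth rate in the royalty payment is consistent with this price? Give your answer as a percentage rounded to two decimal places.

4.18%

P = D₀(1+g)/(r−g) ⇒ P(r−g) = D₀(1+g) ⇒ g(P+D₀) = P·r − D₀
g = (P·r − D₀)/(P + D₀) = (€157,073.88×0.128 − €13,000.00) / (€157,073.88 + €13,000.00) = 0.041779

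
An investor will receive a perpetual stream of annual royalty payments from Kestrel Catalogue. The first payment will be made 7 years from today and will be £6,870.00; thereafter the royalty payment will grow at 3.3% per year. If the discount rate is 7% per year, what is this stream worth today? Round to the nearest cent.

£123723.54

Value at end of year 6: C₁ / (r − g) = £6,870.00 / (0.07 − 0.033) = £185,675.6757
Discount to today: PV = £185,675.6757 / (1 + 0.07)^6 = £185,675.6757 / 1.500730 = £123,723.54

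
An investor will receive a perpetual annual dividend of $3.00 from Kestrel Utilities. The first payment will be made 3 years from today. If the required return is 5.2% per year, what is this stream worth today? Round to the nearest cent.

$52.13

Value at end of year 2: C / r = $3.00 / 0.052 = $57.6923
Discount to today: PV = $57.6923 / (1 + 0.052)^2 = $57.6923 / 1.106704 = $52.13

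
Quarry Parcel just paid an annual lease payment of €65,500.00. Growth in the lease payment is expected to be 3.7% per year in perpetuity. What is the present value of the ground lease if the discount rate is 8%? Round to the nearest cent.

D₁ = D₀ × (1 + g) = €65,500.00 × 1.037 = €67,923.5000
Growing perpetuity: P = D₁ / (r − g) = €67,923.5000 / (0.08 − 0.037) = €1,579,616.28

€1579616.28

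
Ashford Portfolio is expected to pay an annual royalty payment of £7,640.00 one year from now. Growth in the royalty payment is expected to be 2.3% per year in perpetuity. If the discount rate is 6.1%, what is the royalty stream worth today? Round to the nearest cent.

£201052.63

Growing perpetuity: P = D₁ / (r − g) = £7,640.0000 / (0.061 − 0.023) = £201,052.63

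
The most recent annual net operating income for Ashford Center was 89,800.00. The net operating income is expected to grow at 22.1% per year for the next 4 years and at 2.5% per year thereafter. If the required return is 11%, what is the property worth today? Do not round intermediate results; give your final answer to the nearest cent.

D_1 = 109645.80000
D_2 = 133877.52180
D_3 = 163464.45412
D_4 = 199590.09848
Terminal value at year 4: TV = D_4×(1+g_2)/(r−g_2) = 204579.85094/0.085 = 2406821.77576
P_0 = D_1/(1+r)^1 + D_2/(1+r)^2 + D_3/(1+r)^3 + D_4/(1+r)^4 + TV/(1+r)^4
    = 98780.00000 + 108658.00000 + 119523.80000 + 131476.18000 + 1585448.05294 = 2043886.03294

2043886.03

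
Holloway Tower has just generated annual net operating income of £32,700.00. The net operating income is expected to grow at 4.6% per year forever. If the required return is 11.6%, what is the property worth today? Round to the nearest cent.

£488631.43

D₁ = D₀ × (1 + g) = £32,700.00 × 1.046 = £34,204.2000
Growing perpetuity: P = D₁ / (r − g) = £34,204.2000 / (0.116 − 0.046) = £488,631.43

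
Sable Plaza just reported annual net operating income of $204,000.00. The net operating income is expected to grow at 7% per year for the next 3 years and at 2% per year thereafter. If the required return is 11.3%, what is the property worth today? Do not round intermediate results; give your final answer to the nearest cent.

$2553903.38

D_1 = 218280.00000
D_2 = 233559.60000
D_3 = 249908.77200
Terminal value at year 3: TV = D_3×(1+g_2)/(r−g_2) = 254906.94744/0.093 = 2740934.91871
P_0 = D_1/(1+r)^1 + D_2/(1+r)^2 + D_3/(1+r)^3 + TV/(1+r)^3
    = 196118.59838 + 188541.68937 + 181257.50910 + 1987985.58366 = 2553903.38051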